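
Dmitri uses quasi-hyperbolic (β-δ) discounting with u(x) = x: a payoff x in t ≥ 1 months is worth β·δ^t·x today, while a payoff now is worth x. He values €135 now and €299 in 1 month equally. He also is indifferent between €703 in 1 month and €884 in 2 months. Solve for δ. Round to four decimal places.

δ ≈ 0.7952

From the later pair, β·δ^1·703 = β·δ^2·884; dividing through, δ = 703/884 = 0.79525.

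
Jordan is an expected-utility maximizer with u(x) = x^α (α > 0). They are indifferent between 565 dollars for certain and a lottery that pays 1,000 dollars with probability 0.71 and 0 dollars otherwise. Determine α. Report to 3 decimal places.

α ≈ 0.600

The lottery's expected utility is 0.71·u(1000) + 0.29·u(0) = 0.71·1000^α (since u(0) = 0 for α > 0).
Indifference: 565^α = 0.71·1000^α, so (565/1000)^α = 0.71.
Taking logs: α·ln(565/1000) = ln(0.71), so α = -0.342490 / -0.570930 ≈ 0.600.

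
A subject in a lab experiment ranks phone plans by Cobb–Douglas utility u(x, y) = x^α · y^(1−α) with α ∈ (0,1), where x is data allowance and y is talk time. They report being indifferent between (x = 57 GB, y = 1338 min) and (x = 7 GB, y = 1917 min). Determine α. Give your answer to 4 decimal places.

α ≈ 0.1464

Set the two utilities equal: 57^α·1338^(1−α) = 7^α·1917^(1−α).
(57/7)^α = (1917/1338)^(1−α); take logs: α·ln(57/7) = (1−α)·ln(1917/1338), i.e. α·2.0971411 = (1−α)·0.3595855.
Thus α·(2.4567266) = 0.3595855, so α = 0.3595855/2.4567266 ≈ 0.1464.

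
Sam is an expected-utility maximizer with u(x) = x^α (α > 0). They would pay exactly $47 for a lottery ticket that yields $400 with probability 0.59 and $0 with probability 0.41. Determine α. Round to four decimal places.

Since u(0) = 0, the lottery's EU is 0.59·400^α.
Equating: 47^α = 0.59·400^α, i.e. 0.1175^α = 0.59.
Taking logs: α·ln(47/400) = ln(0.59), so α = -0.5276327 / -2.1413169 ≈ 0.2464.

α ≈ 0.2464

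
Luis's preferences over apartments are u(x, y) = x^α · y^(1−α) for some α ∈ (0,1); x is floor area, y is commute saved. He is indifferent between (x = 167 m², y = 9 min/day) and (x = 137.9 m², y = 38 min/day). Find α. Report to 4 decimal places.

α ≈ 0.8827

Indifference: 167^α · 9^(1−α) = 137.9^α · 38^(1−α).
Taking logs: α·ln 167 + (1−α)·ln 9 = α·ln 137.9 + (1−α)·ln 38, i.e. α·0.1914650 = (1−α)·1.4403616.
Thus α·(1.6318266) = 1.4403616, so α = 1.4403616/1.6318266 ≈ 0.8827.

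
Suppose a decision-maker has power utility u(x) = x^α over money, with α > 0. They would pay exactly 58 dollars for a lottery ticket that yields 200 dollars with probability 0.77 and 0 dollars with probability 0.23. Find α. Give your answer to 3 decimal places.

α ≈ 0.211

Since u(0) = 0, the lottery's EU is 0.77·200^α.
Setting u(58) equal to that: 58^α = 0.77·200^α ⇒ (58/200)^α = 0.77.
Taking logs: α·ln(58/200) = ln(0.77), so α = -0.261365 / -1.237874 ≈ 0.211.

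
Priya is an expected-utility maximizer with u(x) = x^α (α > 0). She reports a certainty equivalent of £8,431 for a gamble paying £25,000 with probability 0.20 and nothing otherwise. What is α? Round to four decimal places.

The lottery's expected utility is 0.20·u(25000) + 0.80·u(0) = 0.20·25000^α (since u(0) = 0 for α > 0).
Equating: 8431^α = 0.20·25000^α, i.e. 0.3372^α = 0.20.
Taking logs: α·ln(8431/25000) = ln(0.20), so α = -1.6094379 / -1.0869604 ≈ 1.4807.

α ≈ 1.4807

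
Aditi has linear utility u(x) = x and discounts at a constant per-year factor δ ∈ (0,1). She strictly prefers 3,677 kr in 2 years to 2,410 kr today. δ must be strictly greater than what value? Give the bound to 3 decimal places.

Comparing present values: 2410 < δ^2·3677.
So δ^2 > 2410/3677 = 0.65543; taking the square root of both positive sides preserves the inequality.
δ > (2410/3677)^(1/2) ≈ 0.810.

δ > 0.810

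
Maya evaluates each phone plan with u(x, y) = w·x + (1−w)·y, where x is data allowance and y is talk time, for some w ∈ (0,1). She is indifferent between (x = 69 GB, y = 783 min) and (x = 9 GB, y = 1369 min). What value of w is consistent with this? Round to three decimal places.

w = 0.907

Equating utilities: w·69 + (1−w)·783 = w·9 + (1−w)·1369.
Rearranging, 60·w − 586·(1−w) = 0.
Hence w = 586/(60+586) = 586/646 = 0.907.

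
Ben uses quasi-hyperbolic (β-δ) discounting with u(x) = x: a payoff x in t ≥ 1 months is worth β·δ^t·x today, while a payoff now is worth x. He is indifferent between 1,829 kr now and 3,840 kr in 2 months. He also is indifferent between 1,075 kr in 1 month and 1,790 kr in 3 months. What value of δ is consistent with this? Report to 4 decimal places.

From the later pair, β·δ^1·1075 = β·δ^3·1790; dividing through, δ^2 = 1075/1790 = 0.60056, so δ = 0.77496.

δ ≈ 0.7750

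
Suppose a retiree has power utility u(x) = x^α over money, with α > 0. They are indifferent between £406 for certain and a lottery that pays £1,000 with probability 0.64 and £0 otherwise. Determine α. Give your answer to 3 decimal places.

Since u(0) = 0, the lottery's EU is 0.64·1000^α.
Equating: 406^α = 0.64·1000^α, i.e. 0.4060^α = 0.64.
Take logs: α = ln 0.64 / ln(406/1000) ≈ 0.49510.

α ≈ 0.495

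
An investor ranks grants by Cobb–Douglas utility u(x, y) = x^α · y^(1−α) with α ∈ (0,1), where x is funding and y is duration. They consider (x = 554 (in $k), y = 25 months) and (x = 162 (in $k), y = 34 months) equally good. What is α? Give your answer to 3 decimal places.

Indifference: 554^α · 25^(1−α) = 162^α · 34^(1−α).
Taking logs: α·ln 554 + (1−α)·ln 25 = α·ln 162 + (1−α)·ln 34, i.e. α·1.229568 = (1−α)·0.307485.
With A = 1.229568 and B = 0.307485: α·A = (1−α)·B, so α = B/(A+B) = 0.307485/1.537053 ≈ 0.200.

α ≈ 0.200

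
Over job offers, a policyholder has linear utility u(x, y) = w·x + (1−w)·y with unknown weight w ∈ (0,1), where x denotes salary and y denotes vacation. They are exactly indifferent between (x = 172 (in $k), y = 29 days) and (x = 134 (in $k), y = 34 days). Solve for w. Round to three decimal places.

Equating utilities: w·172 + (1−w)·29 = w·134 + (1−w)·34.
w·(172−134) = (1−w)·(34−29), i.e. w·38 = (1−w)·5.
So w/(1−w) = 5/38 = 0.1316, giving w = 5/(38+5) = 0.116.

w = 0.116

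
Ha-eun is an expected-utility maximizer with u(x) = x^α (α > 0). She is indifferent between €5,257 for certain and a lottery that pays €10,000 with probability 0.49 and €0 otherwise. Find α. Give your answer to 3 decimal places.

α ≈ 1.109

EU(lottery) = 0.49·10000^α + 0.51·0 = 0.49·10000^α.
Indifference: 5257^α = 0.49·10000^α, so (5257/10000)^α = 0.49.
α = ln(0.49) / ln(5257/10000) = -0.713350/-0.643025 ≈ 1.109.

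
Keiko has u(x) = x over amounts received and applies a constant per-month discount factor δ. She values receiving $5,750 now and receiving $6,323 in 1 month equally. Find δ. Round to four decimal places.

The payoff in 1 month is discounted by δ, so u(5750) = δ·u(6323) and δ = u(5750)/u(6323).
With u(x) = x: δ = 5750/6323 = 0.90938.

δ ≈ 0.9094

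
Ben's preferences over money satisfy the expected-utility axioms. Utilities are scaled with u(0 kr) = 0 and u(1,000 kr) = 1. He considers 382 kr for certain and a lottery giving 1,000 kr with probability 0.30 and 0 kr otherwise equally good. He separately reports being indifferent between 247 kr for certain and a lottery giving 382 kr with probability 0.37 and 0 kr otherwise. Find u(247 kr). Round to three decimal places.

0.111

The first gamble pins u(382 kr): it must equal 0.30·1 + 0.70·0 = 0.30.
The second indifference gives u(247 kr) = 0.37·u(382 kr) + 0.63·u(0 kr) = 0.37·0.30 + 0.63·0.00 = 0.1110.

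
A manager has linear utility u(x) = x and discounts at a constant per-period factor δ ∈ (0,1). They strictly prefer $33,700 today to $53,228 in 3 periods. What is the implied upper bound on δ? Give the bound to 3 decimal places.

δ < 0.859

Comparing present values: 33700 > δ^3·53228.
Hence δ^3 < 33700/53228 = 0.63313, and x ↦ x^(1/3) is increasing on (0,∞).
δ < 0.63313^(1/3) = 0.859.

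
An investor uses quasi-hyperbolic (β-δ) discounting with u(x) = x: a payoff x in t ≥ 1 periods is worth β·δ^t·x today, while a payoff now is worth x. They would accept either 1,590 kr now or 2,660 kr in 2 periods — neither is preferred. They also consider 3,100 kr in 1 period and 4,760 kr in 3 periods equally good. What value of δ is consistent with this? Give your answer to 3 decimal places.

The second indifference involves only future payoffs, so β cancels: β·δ^1·3100 = β·δ^3·4760, giving δ^2 = 3100/4760 = 0.65126, so δ = 0.80701.

δ ≈ 0.807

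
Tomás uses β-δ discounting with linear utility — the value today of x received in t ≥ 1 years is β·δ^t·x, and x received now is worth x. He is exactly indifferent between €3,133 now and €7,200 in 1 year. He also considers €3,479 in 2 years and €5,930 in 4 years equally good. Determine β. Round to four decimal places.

From the later pair, β·δ^2·3479 = β·δ^4·5930; dividing through, δ^2 = 3479/5930 = 0.58668, so δ = 0.76595.
Substituting δ into 3133 = β·δ·7200: β = 3133/(5514.833) ≈ 0.5681.

β ≈ 0.5681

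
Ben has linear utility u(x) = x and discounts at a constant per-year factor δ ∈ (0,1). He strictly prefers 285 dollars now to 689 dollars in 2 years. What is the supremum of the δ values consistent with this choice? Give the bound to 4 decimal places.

The preference means 285 > δ^2·689.
So δ^2 < 285/689 = 0.41364; taking the square root of both positive sides preserves the inequality.
δ < 0.41364^(1/2) = 0.6432.

δ < 0.6432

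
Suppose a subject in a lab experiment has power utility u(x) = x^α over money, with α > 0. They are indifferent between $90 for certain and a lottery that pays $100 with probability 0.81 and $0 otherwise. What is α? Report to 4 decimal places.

The lottery's expected utility is 0.81·u(100) + 0.19·u(0) = 0.81·100^α (since u(0) = 0 for α > 0).
Equating: 90^α = 0.81·100^α, i.e. 0.9000^α = 0.81.
Taking logs: α·ln(90/100) = ln(0.81), so α = -0.2107210 / -0.1053605 ≈ 2.0000.

α ≈ 2.0000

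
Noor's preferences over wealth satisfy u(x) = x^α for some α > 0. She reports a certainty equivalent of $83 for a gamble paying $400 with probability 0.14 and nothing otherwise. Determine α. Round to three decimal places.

EU(lottery) = 0.14·400^α + 0.86·0 = 0.14·400^α.
Equating: 83^α = 0.14·400^α, i.e. 0.2075^α = 0.14.
α = ln(0.14) / ln(83/400) = -1.966113/-1.572624 ≈ 1.250.

α ≈ 1.250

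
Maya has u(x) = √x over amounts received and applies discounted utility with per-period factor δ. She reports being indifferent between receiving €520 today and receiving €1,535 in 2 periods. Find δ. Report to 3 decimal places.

Indifference means u(520) = δ^2 · u(1535), so δ^2 = u(520)/u(1535).
With u(x) = √x: δ^2 = √520/√1535 = √(520/1535) = 0.58203.
Taking the square root: δ = 0.58203^(1/2) ≈ 0.763.

δ ≈ 0.763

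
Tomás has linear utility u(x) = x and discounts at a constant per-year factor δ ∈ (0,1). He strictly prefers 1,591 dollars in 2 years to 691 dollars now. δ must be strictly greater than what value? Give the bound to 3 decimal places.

δ > 0.659

Comparing present values: 691 < δ^2·1591.
Dividing by 1591: δ^2 > 0.43432. Both sides are positive, so the square root keeps the direction.
δ > (691/1591)^(1/2) ≈ 0.659.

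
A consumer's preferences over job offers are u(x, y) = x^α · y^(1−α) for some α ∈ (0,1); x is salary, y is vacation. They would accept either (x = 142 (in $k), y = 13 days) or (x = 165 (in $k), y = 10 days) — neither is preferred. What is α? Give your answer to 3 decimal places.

α ≈ 0.636

Indifference: 142^α · 13^(1−α) = 165^α · 10^(1−α).
Taking logs: α·ln 142 + (1−α)·ln 13 = α·ln 165 + (1−α)·ln 10, i.e. α·-0.150118 = (1−α)·-0.262364.
Thus α·(-0.412482) = -0.262364, so α = -0.262364/-0.412482 ≈ 0.636.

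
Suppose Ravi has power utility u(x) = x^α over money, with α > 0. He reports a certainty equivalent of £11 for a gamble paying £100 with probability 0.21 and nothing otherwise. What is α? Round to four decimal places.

α ≈ 0.7070

The lottery's expected utility is 0.21·u(100) + 0.79·u(0) = 0.21·100^α (since u(0) = 0 for α > 0).
Setting u(11) equal to that: 11^α = 0.21·100^α ⇒ (11/100)^α = 0.21.
Take logs: α = ln 0.21 / ln(11/100) ≈ 0.707047.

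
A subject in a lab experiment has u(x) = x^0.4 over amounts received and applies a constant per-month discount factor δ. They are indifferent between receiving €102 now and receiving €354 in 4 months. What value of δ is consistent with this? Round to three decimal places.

Equating discounted utilities: u(102) = δ^4·u(354) ⇒ δ^4 = u(102)/u(354).
Since u(x) = x^0.4, δ^4 = (102/354)^0.4 = 0.28814^0.4 = 0.60791.
Hence δ = (0.60791)^(1/4) = 0.88300.

δ ≈ 0.883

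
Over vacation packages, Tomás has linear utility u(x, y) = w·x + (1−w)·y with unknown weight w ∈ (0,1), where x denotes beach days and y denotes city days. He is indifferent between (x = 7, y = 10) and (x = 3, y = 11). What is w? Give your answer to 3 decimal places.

w = 0.200

Indifference: w·7 + (1−w)·10 = w·3 + (1−w)·11.
Collecting terms: w·4 = (1−w)·1.
The marginal rate of substitution is 1/4, so w = 1/(4+1) = 0.200.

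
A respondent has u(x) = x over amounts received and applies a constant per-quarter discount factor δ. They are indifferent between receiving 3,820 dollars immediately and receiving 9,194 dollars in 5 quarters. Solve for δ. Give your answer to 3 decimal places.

δ ≈ 0.839

Equating discounted utilities: u(3820) = δ^5·u(9194) ⇒ δ^5 = u(3820)/u(9194).
With u(x) = x: δ^5 = 3820/9194 = 0.41549.
So δ = 0.41549^(1/5) ≈ 0.839.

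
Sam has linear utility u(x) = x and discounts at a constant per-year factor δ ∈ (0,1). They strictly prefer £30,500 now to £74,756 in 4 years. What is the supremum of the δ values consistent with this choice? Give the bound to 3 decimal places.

δ < 0.799

The preference means 30500 > δ^4·74756.
So δ^4 < 30500/74756 = 0.40799; taking the 4th root of both positive sides preserves the inequality.
δ < (30500/74756)^(1/4) ≈ 0.799.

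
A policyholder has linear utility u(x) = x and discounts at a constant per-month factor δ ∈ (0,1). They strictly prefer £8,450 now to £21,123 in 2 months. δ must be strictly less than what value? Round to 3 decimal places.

Under u(x) = x this choice says 8450 > δ^2·21123.
Hence δ^2 < 8450/21123 = 0.40004, and x ↦ x^(1/2) is increasing on (0,∞).
δ < 0.40004^(1/2) = 0.632.

δ < 0.632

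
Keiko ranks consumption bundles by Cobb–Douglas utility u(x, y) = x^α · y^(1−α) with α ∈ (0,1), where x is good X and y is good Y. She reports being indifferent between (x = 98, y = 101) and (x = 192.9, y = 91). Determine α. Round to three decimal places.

α ≈ 0.133

Indifference: 98^α · 101^(1−α) = 192.9^α · 91^(1−α).
(98/192.9)^α = (91/101)^(1−α); take logs: α·ln(98/192.9) = (1−α)·ln(91/101), i.e. α·-0.677204 = (1−α)·-0.104261.
With A = -0.677204 and B = -0.104261: α·A = (1−α)·B, so α = B/(A+B) = -0.104261/-0.781465 ≈ 0.133.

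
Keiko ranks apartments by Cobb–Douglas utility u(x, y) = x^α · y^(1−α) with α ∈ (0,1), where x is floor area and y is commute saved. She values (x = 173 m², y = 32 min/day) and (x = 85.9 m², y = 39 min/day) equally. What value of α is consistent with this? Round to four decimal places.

α ≈ 0.2203

Set the two utilities equal: 173^α·32^(1−α) = 85.9^α·39^(1−α).
Taking logs: α·ln 173 + (1−α)·ln 32 = α·ln 85.9 + (1−α)·ln 39, i.e. α·0.7001078 = (1−α)·0.1978257.
Thus α·(0.8979335) = 0.1978257, so α = 0.1978257/0.8979335 ≈ 0.2203.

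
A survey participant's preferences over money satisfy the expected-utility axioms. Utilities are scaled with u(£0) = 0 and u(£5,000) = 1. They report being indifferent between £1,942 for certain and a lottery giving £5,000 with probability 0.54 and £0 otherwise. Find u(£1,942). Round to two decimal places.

The indifference gives u(£1,942) = 0.54·u(£5,000) + 0.46·u(£0) = 0.54·1 + 0.46·0 = 0.54.

0.54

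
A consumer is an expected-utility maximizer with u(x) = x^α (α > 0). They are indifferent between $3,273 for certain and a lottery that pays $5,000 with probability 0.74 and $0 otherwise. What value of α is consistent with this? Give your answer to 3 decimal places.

α ≈ 0.711

EU(lottery) = 0.74·5000^α + 0.26·0 = 0.74·5000^α.
Equating: 3273^α = 0.74·5000^α, i.e. 0.6546^α = 0.74.
Taking logs: α·ln(3273/5000) = ln(0.74), so α = -0.301105 / -0.423731 ≈ 0.711.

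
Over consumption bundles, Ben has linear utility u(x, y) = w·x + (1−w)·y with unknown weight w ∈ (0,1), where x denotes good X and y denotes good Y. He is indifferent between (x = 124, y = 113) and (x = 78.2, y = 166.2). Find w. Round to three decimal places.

Equating utilities: w·124 + (1−w)·113 = w·78.2 + (1−w)·166.2.
w·(124−78.2) = (1−w)·(166.2−113), i.e. w·45.8 = (1−w)·53.2.
The marginal rate of substitution is 53.2/45.8, so w = 53.2/(45.8+53.2) = 0.537.

w = 0.537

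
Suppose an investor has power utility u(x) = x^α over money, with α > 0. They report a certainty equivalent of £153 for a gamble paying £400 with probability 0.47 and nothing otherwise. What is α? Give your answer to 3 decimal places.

α ≈ 0.786

The lottery's expected utility is 0.47·u(400) + 0.53·u(0) = 0.47·400^α (since u(0) = 0 for α > 0).
Setting u(153) equal to that: 153^α = 0.47·400^α ⇒ (153/400)^α = 0.47.
α = ln(0.47) / ln(153/400) = -0.755023/-0.961027 ≈ 0.786.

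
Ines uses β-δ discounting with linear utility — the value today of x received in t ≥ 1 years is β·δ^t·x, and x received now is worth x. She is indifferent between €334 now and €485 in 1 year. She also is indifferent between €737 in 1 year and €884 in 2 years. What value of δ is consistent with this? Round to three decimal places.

δ ≈ 0.834

The second indifference involves only future payoffs, so β cancels: β·δ^1·737 = β·δ^2·884, giving δ = 737/884 = 0.83371.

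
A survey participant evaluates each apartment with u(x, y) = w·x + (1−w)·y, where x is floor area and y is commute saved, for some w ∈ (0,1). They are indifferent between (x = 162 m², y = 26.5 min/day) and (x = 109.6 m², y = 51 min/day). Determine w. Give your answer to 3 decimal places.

w = 0.319

Indifference: w·162 + (1−w)·26.5 = w·109.6 + (1−w)·51.
Collecting terms: w·52.4 = (1−w)·24.5.
So w/(1−w) = 24.5/52.4 = 0.4676, giving w = 24.5/(52.4+24.5) = 0.319.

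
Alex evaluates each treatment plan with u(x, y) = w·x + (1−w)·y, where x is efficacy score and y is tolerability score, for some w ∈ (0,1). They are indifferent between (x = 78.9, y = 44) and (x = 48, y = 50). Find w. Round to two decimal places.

w = 0.16

Indifference: w·78.9 + (1−w)·44 = w·48 + (1−w)·50.
w·(78.9−48) = (1−w)·(50−44), i.e. w·30.9 = (1−w)·6.
Hence w = 6/(30.9+6) = 6/36.9 = 0.16.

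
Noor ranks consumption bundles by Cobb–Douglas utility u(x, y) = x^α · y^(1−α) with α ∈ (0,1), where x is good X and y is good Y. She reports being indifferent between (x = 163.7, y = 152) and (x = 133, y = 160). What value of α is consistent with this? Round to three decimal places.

α ≈ 0.198

The Cobb–Douglas utilities coincide, so 163.7^α·152^(1−α) = 133^α·160^(1−α).
(163.7/133)^α = (160/152)^(1−α); take logs: α·ln(163.7/133) = (1−α)·ln(160/152), i.e. α·0.207686 = (1−α)·0.051293.
Thus α·(0.258979) = 0.051293, so α = 0.051293/0.258979 ≈ 0.198.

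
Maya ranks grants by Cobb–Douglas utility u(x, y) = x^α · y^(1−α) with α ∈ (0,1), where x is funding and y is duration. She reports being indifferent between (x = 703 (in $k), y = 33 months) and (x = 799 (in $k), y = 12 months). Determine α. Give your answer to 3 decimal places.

Indifference: 703^α · 33^(1−α) = 799^α · 12^(1−α).
Taking logs: α·ln 703 + (1−α)·ln 33 = α·ln 799 + (1−α)·ln 12, i.e. α·-0.128004 = (1−α)·-1.011601.
Thus α·(-1.139605) = -1.011601, so α = -1.011601/-1.139605 ≈ 0.888.

α ≈ 0.888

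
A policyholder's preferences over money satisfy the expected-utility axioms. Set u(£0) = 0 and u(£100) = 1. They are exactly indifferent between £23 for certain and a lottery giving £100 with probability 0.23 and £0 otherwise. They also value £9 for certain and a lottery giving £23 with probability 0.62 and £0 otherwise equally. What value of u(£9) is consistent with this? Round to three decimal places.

0.143

The first gamble pins u(£23): it must equal 0.23·1 + 0.77·0 = 0.23.
Chaining: u(£9) = 0.62·0.23 + 0.38·0.00 = 0.1426.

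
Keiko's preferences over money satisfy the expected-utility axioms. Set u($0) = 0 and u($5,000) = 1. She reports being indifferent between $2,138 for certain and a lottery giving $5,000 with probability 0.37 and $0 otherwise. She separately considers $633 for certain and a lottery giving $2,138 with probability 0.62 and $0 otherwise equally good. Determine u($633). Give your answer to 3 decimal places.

0.229

First, u($2,138) = 0.37·u($5,000) + 0.63·u($0) = 0.37.
Chaining: u($633) = 0.62·0.37 + 0.38·0.00 = 0.2294.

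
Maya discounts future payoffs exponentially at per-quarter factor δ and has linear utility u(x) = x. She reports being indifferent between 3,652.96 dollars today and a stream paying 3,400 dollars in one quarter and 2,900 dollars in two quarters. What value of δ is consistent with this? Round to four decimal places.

δ ≈ 0.6800

Present value of the stream is 3400·δ + 2900·δ². Indifference gives 3400δ + 2900δ² = 3652.96.
Rearranged: 2900δ² + 3400δ − 3652.96 = 0.
The positive root is δ = [−3400 + √(3400² + 4·2900·3652.96)] / (2·2900) = (−3400 + 7344.000)/5800 ≈ 0.6800.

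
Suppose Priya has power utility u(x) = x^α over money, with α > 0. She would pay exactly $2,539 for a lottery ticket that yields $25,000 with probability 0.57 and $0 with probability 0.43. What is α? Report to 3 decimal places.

α ≈ 0.246

EU(lottery) = 0.57·25000^α + 0.43·0 = 0.57·25000^α.
Equating: 2539^α = 0.57·25000^α, i.e. 0.1016^α = 0.57.
α = ln(0.57) / ln(2539/25000) = -0.562119/-2.287106 ≈ 0.246.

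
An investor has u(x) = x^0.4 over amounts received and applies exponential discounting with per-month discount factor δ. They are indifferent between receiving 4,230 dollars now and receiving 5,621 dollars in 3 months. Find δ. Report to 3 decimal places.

Equating discounted utilities: u(4230) = δ^3·u(5621) ⇒ δ^3 = u(4230)/u(5621).
With u(x) = x^0.4: δ^3 = 4230^0.4/5621^0.4 = (4230/5621)^0.4 = 0.89251.
Taking the cube root: δ = 0.89251^(1/3) ≈ 0.963.

δ ≈ 0.963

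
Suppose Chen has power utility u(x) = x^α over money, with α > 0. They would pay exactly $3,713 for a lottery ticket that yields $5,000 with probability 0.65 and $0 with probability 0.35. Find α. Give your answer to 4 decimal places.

EU(lottery) = 0.65·5000^α + 0.35·0 = 0.65·5000^α.
Setting u(3713) equal to that: 3713^α = 0.65·5000^α ⇒ (3713/5000)^α = 0.65.
Taking logs: α·ln(3713/5000) = ln(0.65), so α = -0.4307829 / -0.2975977 ≈ 1.4475.

α ≈ 1.4475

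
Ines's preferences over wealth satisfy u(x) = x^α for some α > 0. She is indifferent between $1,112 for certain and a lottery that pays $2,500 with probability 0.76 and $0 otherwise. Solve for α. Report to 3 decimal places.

EU(lottery) = 0.76·2500^α + 0.24·0 = 0.76·2500^α.
Equating: 1112^α = 0.76·2500^α, i.e. 0.4448^α = 0.76.
α = ln(0.76) / ln(1112/2500) = -0.274437/-0.810131 ≈ 0.339.

α ≈ 0.339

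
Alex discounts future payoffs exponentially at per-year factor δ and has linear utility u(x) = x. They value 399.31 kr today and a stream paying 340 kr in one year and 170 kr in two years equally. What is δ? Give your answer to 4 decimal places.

Equating present values: 399.31 = 340δ + 170δ².
Rearranged: 170δ² + 340δ − 399.31 = 0.
By the quadratic formula (taking the positive root), δ = (−340 + √387130.80) / 340 ≈ 0.8300.

δ ≈ 0.8300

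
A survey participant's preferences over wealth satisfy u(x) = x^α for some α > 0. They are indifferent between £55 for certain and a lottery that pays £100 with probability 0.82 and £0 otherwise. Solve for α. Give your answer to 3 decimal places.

EU(lottery) = 0.82·100^α + 0.18·0 = 0.82·100^α.
Equating: 55^α = 0.82·100^α, i.e. 0.5500^α = 0.82.
Take logs: α = ln 0.82 / ln(55/100) ≈ 0.33195.

α ≈ 0.332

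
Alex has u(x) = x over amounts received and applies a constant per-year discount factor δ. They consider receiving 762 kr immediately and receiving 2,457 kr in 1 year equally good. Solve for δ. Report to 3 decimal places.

δ ≈ 0.310

Equating discounted utilities: u(762) = δ·u(2457) ⇒ δ = u(762)/u(2457).
With u(x) = x: δ = 762/2457 = 0.31013.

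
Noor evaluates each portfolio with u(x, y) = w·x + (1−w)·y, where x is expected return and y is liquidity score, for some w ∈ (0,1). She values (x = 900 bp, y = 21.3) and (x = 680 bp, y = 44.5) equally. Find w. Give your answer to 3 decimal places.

w = 0.095

Indifference: w·900 + (1−w)·21.3 = w·680 + (1−w)·44.5.
Rearranging, 220·w − 23.2·(1−w) = 0.
So w/(1−w) = 23.2/220 = 0.1055, giving w = 23.2/(220+23.2) = 0.095.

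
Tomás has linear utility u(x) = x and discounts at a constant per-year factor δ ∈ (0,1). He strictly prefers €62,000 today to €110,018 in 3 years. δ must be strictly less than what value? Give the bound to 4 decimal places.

δ < 0.8260

The preference means 62000 > δ^3·110018.
Dividing by 110018: δ^3 < 0.56354. Both sides are positive, so the cube root keeps the direction.
δ < (62000/110018)^(1/3) ≈ 0.8260.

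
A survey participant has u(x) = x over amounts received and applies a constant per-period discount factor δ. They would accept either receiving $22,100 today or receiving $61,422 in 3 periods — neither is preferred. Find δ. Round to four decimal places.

Equating discounted utilities: u(22100) = δ^3·u(61422) ⇒ δ^3 = u(22100)/u(61422).
With u(x) = x: δ^3 = 22100/61422 = 0.35981.
Hence δ = (0.35981)^(1/3) = 0.711251.

δ ≈ 0.7113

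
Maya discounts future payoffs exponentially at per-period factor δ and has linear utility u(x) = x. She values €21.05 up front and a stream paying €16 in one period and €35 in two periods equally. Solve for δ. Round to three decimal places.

δ ≈ 0.580

Equating present values: 21.05 = 16δ + 35δ².
So 35δ² + 16δ − 21.05 = 0.
δ = (−16 + √(16² + 4·35·21.05)) / (2·35) = (−16 + √3203.00) / 70 ≈ 0.580.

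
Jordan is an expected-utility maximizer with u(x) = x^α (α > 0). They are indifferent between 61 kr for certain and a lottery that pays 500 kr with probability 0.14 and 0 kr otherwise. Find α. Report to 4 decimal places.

α ≈ 0.9346

EU(lottery) = 0.14·500^α + 0.86·0 = 0.14·500^α.
Equating: 61^α = 0.14·500^α, i.e. 0.1220^α = 0.14.
α = ln(0.14) / ln(61/500) = -1.9661129/-2.1037342 ≈ 0.9346.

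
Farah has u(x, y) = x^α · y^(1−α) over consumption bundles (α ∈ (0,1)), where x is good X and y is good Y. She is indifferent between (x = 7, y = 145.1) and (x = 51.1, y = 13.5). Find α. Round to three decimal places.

Indifference: 7^α · 145.1^(1−α) = 51.1^α · 13.5^(1−α).
Rearrange to (7/51.1)^α = (13.5/145.1)^(1−α) and take logs: α·-1.987874 = (1−α)·-2.374733.
Thus α·(-4.362607) = -2.374733, so α = -2.374733/-4.362607 ≈ 0.544.

α ≈ 0.544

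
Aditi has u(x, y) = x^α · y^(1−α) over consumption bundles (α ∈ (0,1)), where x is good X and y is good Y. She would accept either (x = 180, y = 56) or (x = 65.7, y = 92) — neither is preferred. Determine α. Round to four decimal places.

Set the two utilities equal: 180^α·56^(1−α) = 65.7^α·92^(1−α).
Taking logs: α·ln 180 + (1−α)·ln 56 = α·ln 65.7 + (1−α)·ln 92, i.e. α·1.0078579 = (1−α)·0.4964369.
With A = 1.0078579 and B = 0.4964369: α·A = (1−α)·B, so α = B/(A+B) = 0.4964369/1.5042948 ≈ 0.3300.

α ≈ 0.3300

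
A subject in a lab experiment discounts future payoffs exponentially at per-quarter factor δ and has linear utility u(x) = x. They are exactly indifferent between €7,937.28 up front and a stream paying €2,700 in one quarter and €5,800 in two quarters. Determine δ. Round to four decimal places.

Present value of the stream is 2700·δ + 5800·δ². Indifference gives 2700δ + 5800δ² = 7937.28.
That is, 5800δ² + 2700δ − 7937.28 = 0, a quadratic in δ.
δ = (−2700 + √(2700² + 4·5800·7937.28)) / (2·5800) = (−2700 + √191434896.00) / 11600 ≈ 0.9600.

δ ≈ 0.9600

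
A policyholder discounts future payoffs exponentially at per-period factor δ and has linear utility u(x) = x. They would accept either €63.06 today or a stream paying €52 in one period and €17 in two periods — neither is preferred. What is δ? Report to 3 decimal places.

Present value of the stream is 52·δ + 17·δ². Indifference gives 52δ + 17δ² = 63.06.
So 17δ² + 52δ − 63.06 = 0.
δ = (−52 + √(52² + 4·17·63.06)) / (2·17) = (−52 + √6992.08) / 34 ≈ 0.930.

δ ≈ 0.930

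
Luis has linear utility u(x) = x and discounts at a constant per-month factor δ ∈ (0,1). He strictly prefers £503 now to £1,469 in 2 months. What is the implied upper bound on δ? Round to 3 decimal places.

Comparing present values: 503 > δ^2·1469.
So δ^2 < 503/1469 = 0.34241; taking the square root of both positive sides preserves the inequality.
δ < 0.34241^(1/2) = 0.585.

δ < 0.585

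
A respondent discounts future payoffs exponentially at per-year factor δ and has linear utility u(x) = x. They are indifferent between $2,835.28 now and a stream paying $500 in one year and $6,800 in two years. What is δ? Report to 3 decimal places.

Equating present values: 2835.28 = 500δ + 6800δ².
Rearranged: 6800δ² + 500δ − 2835.28 = 0.
The positive root is δ = [−500 + √(500² + 4·6800·2835.28)] / (2·6800) = (−500 + 8796.000)/13600 ≈ 0.610.

δ ≈ 0.610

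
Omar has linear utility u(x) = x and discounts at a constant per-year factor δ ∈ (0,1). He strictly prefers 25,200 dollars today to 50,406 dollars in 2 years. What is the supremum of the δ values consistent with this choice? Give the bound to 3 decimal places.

The preference means 25200 > δ^2·50406.
Hence δ^2 < 25200/50406 = 0.49994, and x ↦ x^(1/2) is increasing on (0,∞).
δ < (25200/50406)^(1/2) ≈ 0.707.

δ < 0.707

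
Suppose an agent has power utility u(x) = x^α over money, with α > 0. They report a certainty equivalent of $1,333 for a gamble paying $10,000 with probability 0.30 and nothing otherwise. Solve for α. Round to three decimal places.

α ≈ 0.597

The lottery's expected utility is 0.30·u(10000) + 0.70·u(0) = 0.30·10000^α (since u(0) = 0 for α > 0).
Equating: 1333^α = 0.30·10000^α, i.e. 0.1333^α = 0.30.
Take logs: α = ln 0.30 / ln(1333/10000) ≈ 0.59746.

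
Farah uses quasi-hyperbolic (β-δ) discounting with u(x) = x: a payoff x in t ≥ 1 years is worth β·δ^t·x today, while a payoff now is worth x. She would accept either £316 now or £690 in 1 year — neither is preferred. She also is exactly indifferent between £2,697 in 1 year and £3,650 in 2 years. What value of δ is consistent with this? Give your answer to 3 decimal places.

δ ≈ 0.739

Both payoffs in the second observation are in the future, so β drops out: δ^1·2697 = δ^2·3650 ⇒ δ = 2697/3650 = 0.73890.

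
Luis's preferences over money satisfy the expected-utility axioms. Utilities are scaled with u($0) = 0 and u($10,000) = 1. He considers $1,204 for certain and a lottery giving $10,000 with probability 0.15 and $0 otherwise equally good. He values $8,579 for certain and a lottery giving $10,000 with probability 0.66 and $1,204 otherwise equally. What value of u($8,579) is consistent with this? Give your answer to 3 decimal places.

0.711

First, u($1,204) = 0.15·u($10,000) + 0.85·u($0) = 0.15.
The second indifference gives u($8,579) = 0.66·u($10,000) + 0.34·u($1,204) = 0.66·1.00 + 0.34·0.15 = 0.7110.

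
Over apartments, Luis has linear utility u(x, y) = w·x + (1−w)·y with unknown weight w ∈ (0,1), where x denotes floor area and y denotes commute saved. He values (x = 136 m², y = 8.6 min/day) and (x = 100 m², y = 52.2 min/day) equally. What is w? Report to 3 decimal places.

u(136,8.6) = u(100,52.2) means w·136 + (1−w)·8.6 = w·100 + (1−w)·52.2.
Collecting terms: w·36 = (1−w)·43.6.
Hence w = 43.6/(36+43.6) = 43.6/79.6 = 0.548.

w = 0.548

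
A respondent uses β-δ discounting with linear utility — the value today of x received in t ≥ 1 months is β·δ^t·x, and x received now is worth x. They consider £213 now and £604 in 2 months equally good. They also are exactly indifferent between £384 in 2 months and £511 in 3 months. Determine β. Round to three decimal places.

β ≈ 0.624

Both payoffs in the second observation are in the future, so β drops out: δ^2·384 = δ^3·511 ⇒ δ = 384/511 = 0.75147.
Now use the now-vs-future pair: 213 = β·δ^2·604 gives β = 213/(0.56470·604) ≈ 0.624.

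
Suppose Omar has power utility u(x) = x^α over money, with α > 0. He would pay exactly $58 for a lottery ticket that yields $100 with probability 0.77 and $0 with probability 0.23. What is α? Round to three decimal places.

EU(lottery) = 0.77·100^α + 0.23·0 = 0.77·100^α.
Indifference: 58^α = 0.77·100^α, so (58/100)^α = 0.77.
α = ln(0.77) / ln(58/100) = -0.261365/-0.544727 ≈ 0.480.

α ≈ 0.480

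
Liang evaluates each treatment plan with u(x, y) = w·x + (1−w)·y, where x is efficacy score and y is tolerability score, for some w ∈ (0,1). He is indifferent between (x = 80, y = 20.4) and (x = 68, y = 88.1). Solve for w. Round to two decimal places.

w = 0.85

Equating utilities: w·80 + (1−w)·20.4 = w·68 + (1−w)·88.1.
Rearranging, 12·w − 67.7·(1−w) = 0.
The marginal rate of substitution is 67.7/12, so w = 67.7/(12+67.7) = 0.85.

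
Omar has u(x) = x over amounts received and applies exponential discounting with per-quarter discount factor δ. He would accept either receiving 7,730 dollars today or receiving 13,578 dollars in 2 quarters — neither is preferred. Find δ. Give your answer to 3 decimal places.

δ ≈ 0.755

The payoff in 2 quarters is discounted by δ^2, so u(7730) = δ^2·u(13578) and δ^2 = u(7730)/u(13578).
With u(x) = x: δ^2 = 7730/13578 = 0.56930.
So δ = 0.56930^(1/2) ≈ 0.755.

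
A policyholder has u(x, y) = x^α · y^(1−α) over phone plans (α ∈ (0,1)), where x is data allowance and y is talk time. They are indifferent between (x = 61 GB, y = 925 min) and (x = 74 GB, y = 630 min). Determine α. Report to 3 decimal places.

α ≈ 0.665

Indifference: 61^α · 925^(1−α) = 74^α · 630^(1−α).
Rearrange to (61/74)^α = (630/925)^(1−α) and take logs: α·-0.193191 = (1−α)·-0.384074.
With A = -0.193191 and B = -0.384074: α·A = (1−α)·B, so α = B/(A+B) = -0.384074/-0.577265 ≈ 0.665.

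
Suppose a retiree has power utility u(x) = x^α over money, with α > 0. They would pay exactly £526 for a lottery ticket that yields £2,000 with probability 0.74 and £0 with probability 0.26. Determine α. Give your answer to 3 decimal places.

Since u(0) = 0, the lottery's EU is 0.74·2000^α.
Equating: 526^α = 0.74·2000^α, i.e. 0.2630^α = 0.74.
α = ln(0.74) / ln(526/2000) = -0.301105/-1.335601 ≈ 0.225.

α ≈ 0.225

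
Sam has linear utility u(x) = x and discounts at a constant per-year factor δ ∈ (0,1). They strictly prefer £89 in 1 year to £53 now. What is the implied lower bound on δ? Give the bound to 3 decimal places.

Comparing present values: 53 < δ·89.
Dividing through by 89 gives δ > 0.59551.

δ > 0.596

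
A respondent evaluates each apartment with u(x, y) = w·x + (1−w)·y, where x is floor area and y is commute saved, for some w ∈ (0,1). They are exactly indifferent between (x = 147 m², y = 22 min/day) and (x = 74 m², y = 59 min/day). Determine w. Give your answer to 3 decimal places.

Indifference: w·147 + (1−w)·22 = w·74 + (1−w)·59.
Rearranging, 73·w − 37·(1−w) = 0.
So w/(1−w) = 37/73 = 0.5068, giving w = 37/(73+37) = 0.336.

w = 0.336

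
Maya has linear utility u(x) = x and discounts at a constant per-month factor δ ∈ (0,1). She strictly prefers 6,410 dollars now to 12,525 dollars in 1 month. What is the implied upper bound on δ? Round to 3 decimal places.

The preference means 6410 > δ·12525.
So δ < 6410/12525 = 0.51178.

δ < 0.512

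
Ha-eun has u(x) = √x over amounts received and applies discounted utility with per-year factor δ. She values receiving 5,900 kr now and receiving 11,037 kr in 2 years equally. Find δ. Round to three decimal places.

δ ≈ 0.855

Indifference means u(5900) = δ^2 · u(11037), so δ^2 = u(5900)/u(11037).
Since u(x) = √x, δ^2 = √(5900/11037) = 0.73114.
Taking the square root: δ = 0.73114^(1/2) ≈ 0.855.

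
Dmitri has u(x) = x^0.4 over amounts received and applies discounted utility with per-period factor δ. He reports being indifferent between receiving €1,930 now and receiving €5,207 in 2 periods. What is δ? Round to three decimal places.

Equating discounted utilities: u(1930) = δ^2·u(5207) ⇒ δ^2 = u(1930)/u(5207).
Since u(x) = x^0.4, δ^2 = (1930/5207)^0.4 = 0.37065^0.4 = 0.67234.
Hence δ = (0.67234)^(1/2) = 0.81996.

δ ≈ 0.820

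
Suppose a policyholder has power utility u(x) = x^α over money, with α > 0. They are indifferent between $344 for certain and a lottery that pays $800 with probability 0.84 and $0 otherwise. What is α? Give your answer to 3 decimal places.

EU(lottery) = 0.84·800^α + 0.16·0 = 0.84·800^α.
Setting u(344) equal to that: 344^α = 0.84·800^α ⇒ (344/800)^α = 0.84.
Taking logs: α·ln(344/800) = ln(0.84), so α = -0.174353 / -0.843970 ≈ 0.207.

α ≈ 0.207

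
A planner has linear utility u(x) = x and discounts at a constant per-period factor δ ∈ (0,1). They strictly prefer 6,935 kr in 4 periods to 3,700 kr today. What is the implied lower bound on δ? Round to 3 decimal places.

δ > 0.855

Comparing present values: 3700 < δ^4·6935.
So δ^4 > 3700/6935 = 0.53353; taking the 4th root of both positive sides preserves the inequality.
δ > (3700/6935)^(1/4) ≈ 0.855.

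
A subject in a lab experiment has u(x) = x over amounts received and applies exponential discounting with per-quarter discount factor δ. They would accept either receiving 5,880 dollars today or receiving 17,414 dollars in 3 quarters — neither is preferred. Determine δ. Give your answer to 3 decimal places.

δ ≈ 0.696

Equating discounted utilities: u(5880) = δ^3·u(17414) ⇒ δ^3 = u(5880)/u(17414).
With u(x) = x: δ^3 = 5880/17414 = 0.33766.
Hence δ = (0.33766)^(1/3) = 0.69635.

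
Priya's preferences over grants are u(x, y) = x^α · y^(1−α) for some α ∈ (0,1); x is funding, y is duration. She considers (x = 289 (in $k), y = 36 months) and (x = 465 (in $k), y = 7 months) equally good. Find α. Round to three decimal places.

α ≈ 0.775

Indifference: 289^α · 36^(1−α) = 465^α · 7^(1−α).
Rearrange to (289/465)^α = (7/36)^(1−α) and take logs: α·-0.475611 = (1−α)·-1.637609.
Thus α·(-2.113220) = -1.637609, so α = -1.637609/-2.113220 ≈ 0.775.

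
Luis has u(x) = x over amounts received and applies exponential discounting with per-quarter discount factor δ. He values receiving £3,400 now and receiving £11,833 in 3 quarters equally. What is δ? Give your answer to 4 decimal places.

The payoff in 3 quarters is discounted by δ^3, so u(3400) = δ^3·u(11833) and δ^3 = u(3400)/u(11833).
With u(x) = x: δ^3 = 3400/11833 = 0.28733.
So δ = 0.28733^(1/3) ≈ 0.6599.

δ ≈ 0.6599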